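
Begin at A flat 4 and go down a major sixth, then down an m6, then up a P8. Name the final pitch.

A major sixth down from Ab4 is Cb4.
A minor sixth down from Cb4 is Eb3.
Up a perfect octave from Eb3: Eb4 (12 semitones up).

E flat 4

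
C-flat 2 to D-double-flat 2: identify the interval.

minor second

C to D spans two letter names (C-D), so the interval is some kind of second.
Cb2 to Dbb2 is 1 semitone, a half step short of the major second (2), so this is minor.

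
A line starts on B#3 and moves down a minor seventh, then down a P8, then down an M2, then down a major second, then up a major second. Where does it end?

B#1

Down a minor seventh from B#3: C##3 (10 semitones down).
Down a perfect octave from C##3: C##2 (12 semitones down).
Down a major second from C##2: B#1 (2 semitones down).
B#1 down a major second → A#1 (2 semitones).
A#1 up a major second → B#1 (2 semitones).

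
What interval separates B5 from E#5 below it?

diminished fifth

Descending from B5 to E#5 is the same interval as ascending E#5 to B5.
E to B spans five letter names (E-F-G-A-B) — that makes it a fifth of some quality.
The perfect fifth is 7 semitones; here we have 6, one semitone narrower: diminished.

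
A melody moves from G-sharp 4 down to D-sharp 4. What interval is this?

Descending from G#4 to D#4 is the same interval as ascending D#4 to G#4.
D to G spans four letter names (D-E-F-G) — that makes it a fourth of some quality.
Counting semitones, D#4→G#4 is 5, which is the perfect fourth.

perfect fourth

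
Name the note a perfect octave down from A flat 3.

The letter stays A (same as the start), shifted an octave down.
A perfect octave spans 12 semitones, so from Ab3 the target pitch is Ab2.

A flat 2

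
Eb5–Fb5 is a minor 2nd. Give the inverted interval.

M7

The rule of nine gives the new number: 9 − 2 = 7, so a second becomes a seventh.
The quality also flips — minor becomes major — giving a major seventh.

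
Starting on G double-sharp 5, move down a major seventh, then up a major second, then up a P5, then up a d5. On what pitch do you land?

Down a major seventh from G##5: A#4 (11 semitones down).
A#4 up a major second → B#4 (2 semitones).
A perfect fifth up from B#4 is F##5.
Up a diminished fifth from F##5: C#6 (6 semitones up).

C sharp 6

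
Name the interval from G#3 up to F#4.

minor seventh

G to F spans seven letter names (G-A-B-C-D-E-F): a seventh.
At 10 semitones, G#3→F#4 falls one short of a major seventh: minor.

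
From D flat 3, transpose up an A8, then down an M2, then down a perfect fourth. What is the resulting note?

An augmented octave up from Db3 is D4.
A major second down from D4 is C4.
Down a perfect fourth from C4: G3 (5 semitones down).

G 3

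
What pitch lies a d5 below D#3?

G##2

The fifth takes the letter from D down to G.
A diminished fifth is 6 semitones; 6 semitones down from D#3 gives G##2.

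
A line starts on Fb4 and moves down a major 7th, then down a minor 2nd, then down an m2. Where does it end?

A major seventh down from Fb4 is Gbb3.
A minor second down from Gbb3 is Fb3.
A minor second down from Fb3 is Eb3.

Eb3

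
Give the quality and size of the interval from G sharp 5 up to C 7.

diminished eleventh

G to C spans four letter names (G-A-B-C), plus an octave — that makes it an eleventh of some quality.
The perfect eleventh is 17 semitones; here we have 16, one semitone narrower: diminished.
(Equivalently, a compound diminished fourth: a diminished fourth plus an octave.)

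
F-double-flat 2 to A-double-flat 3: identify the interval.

M10

F to A spans three letter names (F-G-A), plus an octave — that makes it a tenth of some quality.
The major tenth spans 16 semitones, and Fbb2 to Abb3 is exactly 16 semitones — so this is a major tenth.
(Equivalently, a compound major third: a major third plus an octave.)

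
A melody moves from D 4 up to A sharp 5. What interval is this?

D to A spans five letter names (D-E-F-G-A), plus an octave — that makes it a twelfth of some quality.
The perfect twelfth is 19 semitones; here we have 20, one semitone wider: augmented.
(Equivalently, a compound augmented fifth: an augmented fifth plus an octave.)

augmented 12th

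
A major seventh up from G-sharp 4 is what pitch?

F-double-sharp 5

The seventh takes the letter from G up to F.
A major seventh spans 11 semitones, so from G#4 the target pitch is F##5.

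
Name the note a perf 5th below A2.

The fifth takes the letter from A down to D.
A perfect fifth spans 7 semitones, so from A2 the target pitch is D2.

D2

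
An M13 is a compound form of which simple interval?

major sixth

Take out an octave (7 from the number): 13 − 7 = 6.
Quality carries through unchanged, so the simple form is a major sixth.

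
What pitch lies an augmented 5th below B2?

The fifth takes the letter from B down to E.
An augmented fifth is 8 semitones; 8 semitones down from B2 gives Eb2.

Eb2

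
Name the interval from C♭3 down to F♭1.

Descending from Cb3 to Fb1 is the same interval as ascending Fb1 to Cb3.
F to C spans five letter names (F-G-A-B-C), plus an octave, so the interval is some kind of twelfth.
The perfect twelfth spans 19 semitones, and Fb1 to Cb3 is exactly 19 semitones — so this is a perfect twelfth.
(Equivalently, a compound perfect fifth: a perfect fifth plus an octave.)

perfect twelfth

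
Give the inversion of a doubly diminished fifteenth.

First reduce the compound doubly diminished fifteenth to its simple form, a doubly diminished octave.
The rule of nine gives the new number: 9 − 8 = 1, so an octave becomes a unison.
The quality also flips — doubly diminished becomes doubly augmented — giving a doubly augmented unison.

AA1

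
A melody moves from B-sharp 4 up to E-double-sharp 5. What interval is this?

augmented fourth

B to E spans four letter names (B-C-D-E): a fourth.
B#4 to E##5 spans 6 semitones — one semitone wider than the perfect fourth (5) — giving an augmented fourth.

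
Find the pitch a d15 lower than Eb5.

For a fifteenth the letter name doesn't change: still E, two octaves down.
Moving 23 semitones down from Eb5 (the size of a diminished fifteenth) reaches E3.

E3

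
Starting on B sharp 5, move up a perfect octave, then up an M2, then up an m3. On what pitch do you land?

A perfect octave up from B#5 is B#6.
A major second up from B#6 is C##7.
A minor third up from C##7 is E#7.

E sharp 7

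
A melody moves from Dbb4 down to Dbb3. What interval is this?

Descending from Dbb4 to Dbb3 is the same interval as ascending Dbb3 to Dbb4.
D to D is the same letter name, plus an octave: an octave.
The perfect octave spans 12 semitones, and Dbb3 to Dbb4 is exactly 12 semitones — so this is a perfect octave.

P8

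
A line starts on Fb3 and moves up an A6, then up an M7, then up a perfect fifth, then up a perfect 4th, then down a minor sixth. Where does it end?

E#5

Up an augmented sixth from Fb3: D4 (10 semitones up).
D4 up a major seventh → C#5 (11 semitones).
Up a perfect fifth from C#5: G#5 (7 semitones up).
A perfect fourth up from G#5 is C#6.
Down a minor sixth from C#6: E#5 (8 semitones down).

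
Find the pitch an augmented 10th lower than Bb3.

Gbb2

The tenth's letter: B down three letter names plus an octave → G.
An augmented tenth is 17 semitones; 17 semitones down from Bb3 gives Gbb2.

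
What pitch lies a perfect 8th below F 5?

F 4

The letter stays F (same as the start), shifted an octave down.
A perfect octave is 12 semitones; 12 semitones down from F5 gives F4.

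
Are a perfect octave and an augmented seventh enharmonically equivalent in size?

Both span 12 semitones: a perfect octave and an augmented seventh are the same chromatic distance.

Yes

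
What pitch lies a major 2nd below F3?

Eb3

Two letter names down from F: E.
Moving 2 semitones down from F3 (the size of a major second) reaches Eb3.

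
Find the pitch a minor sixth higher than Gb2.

Six letter names up from G: E.
A minor sixth spans 8 semitones, so from Gb2 the target pitch is Ebb3.

Ebb3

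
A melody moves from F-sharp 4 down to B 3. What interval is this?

Descending from F#4 to B3 is the same interval as ascending B3 to F#4.
B to F spans five letter names (B-C-D-E-F): a fifth.
B3 to F#4 is 7 semitones, matching the perfect fifth exactly, so the quality is perfect.

perfect fifth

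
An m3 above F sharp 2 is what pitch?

A 2

Three letter names up from F: A.
A minor third is 3 semitones; 3 semitones up from F#2 gives A2.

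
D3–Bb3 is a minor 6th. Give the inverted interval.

Interval numbers invert to sum to nine: 6 + 3 = 9, so a sixth inverts to a third.
And minor becomes major under inversion, so we get a major third.

M3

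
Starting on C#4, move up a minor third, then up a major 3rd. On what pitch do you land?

G#4

C#4 up a minor third → E4 (3 semitones).
Up a major third from E4: G#4 (4 semitones up).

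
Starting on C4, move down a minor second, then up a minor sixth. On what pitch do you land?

C4 down a minor second → B3 (1 semitone).
B3 up a minor sixth → G4 (8 semitones).

G4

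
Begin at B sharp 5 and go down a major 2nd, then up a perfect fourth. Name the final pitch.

A major second down from B#5 is A#5.
Up a perfect fourth from A#5: D#6 (5 semitones up).

D sharp 6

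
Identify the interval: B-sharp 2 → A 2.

augmented second

Descending from B#2 to A2 is the same interval as ascending A2 to B#2.
A to B spans two letter names (A-B), so the interval is some kind of second.
A major second would be 2 semitones; A2 to B#2 is 3, one semitone wider, so the interval is augmented.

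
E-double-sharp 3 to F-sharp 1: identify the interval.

Descending from E##3 to F#1 is the same interval as ascending F#1 to E##3.
F to E spans seven letter names (F-G-A-B-C-D-E), plus an octave: a fourteenth.
F#1 to E##3 spans 24 semitones — one semitone wider than the major fourteenth (23) — giving an augmented fourteenth.
(Equivalently, a compound augmented seventh: an augmented seventh plus an octave.)

augmented fourteenth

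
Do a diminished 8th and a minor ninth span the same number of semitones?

No

A diminished octave is 11 semitones but a minor ninth is 13 semitones — different sizes.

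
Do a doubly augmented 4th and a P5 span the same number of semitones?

Yes

A doubly augmented fourth spans 7 semitones, and a perfect fifth also spans 7 semitones — they're enharmonic.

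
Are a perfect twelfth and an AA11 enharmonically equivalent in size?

A perfect twelfth spans 19 semitones, and a doubly augmented eleventh also spans 19 semitones — they're enharmonic.

Yes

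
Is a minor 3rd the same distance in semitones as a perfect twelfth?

No

A minor third spans 3 semitones; a perfect twelfth spans 19 semitones. They differ by 16.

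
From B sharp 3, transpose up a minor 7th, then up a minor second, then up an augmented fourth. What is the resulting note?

Up a minor seventh from B#3: A#4 (10 semitones up).
Up a minor second from A#4: B4 (1 semitone up).
Up an augmented fourth from B4: E#5 (6 semitones up).

E sharp 5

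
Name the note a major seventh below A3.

Bb2

The seventh takes the letter from A down to B.
A major seventh spans 11 semitones, so from A3 the target pitch is Bb2.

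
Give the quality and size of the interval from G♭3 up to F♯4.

augmented 7th

G to F spans seven letter names (G-A-B-C-D-E-F) — that makes it a seventh of some quality.
The major seventh is 11 semitones; here we have 12, one semitone wider: augmented.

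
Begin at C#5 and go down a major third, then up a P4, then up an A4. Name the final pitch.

G#5

C#5 down a major third → A4 (4 semitones).
A perfect fourth up from A4 is D5.
Up an augmented fourth from D5: G#5 (6 semitones up).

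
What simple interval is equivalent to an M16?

major second

Each octave removed subtracts seven from the number: 16 − 14 = 2.
So a major sixteenth is 2 octaves plus a major second. The quality is unchanged.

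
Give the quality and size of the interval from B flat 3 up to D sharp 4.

augmented 3rd

B to D spans three letter names (B-C-D) — that makes it a third of some quality.
A major third would be 4 semitones; Bb3 to D#4 is 5, one semitone wider, so the interval is augmented.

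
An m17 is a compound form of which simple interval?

Take out 2 octaves (14 from the number): 17 − 14 = 3.
Quality carries through unchanged, so the simple form is a minor third.

minor 3rd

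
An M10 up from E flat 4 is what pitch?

Three letters up from E (plus an octave) reaches G.
Moving 16 semitones up from Eb4 (the size of a major tenth) reaches G5.

G 5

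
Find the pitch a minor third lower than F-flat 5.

Three letter names down from F: D.
A minor third spans 3 semitones, so from Fb5 the target pitch is Db5.

D-flat 5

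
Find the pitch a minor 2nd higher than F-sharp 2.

G 2

The second takes the letter from F up to G.
Moving 1 semitone up from F#2 (the size of a minor second) reaches G2.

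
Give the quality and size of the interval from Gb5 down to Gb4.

Descending from Gb5 to Gb4 is the same interval as ascending Gb4 to Gb5.
G to G is the same letter name, plus an octave — that makes it an octave of some quality.
The perfect octave spans 12 semitones, and Gb4 to Gb5 is exactly 12 semitones — so this is a perfect octave.

perfect octave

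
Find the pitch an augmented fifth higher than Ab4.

E5

The fifth takes the letter from A up to E.
An augmented fifth is 8 semitones; 8 semitones up from Ab4 gives E5.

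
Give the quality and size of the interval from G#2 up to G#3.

perfect octave

G to G is the same letter name, plus an octave: an octave.
The perfect octave spans 12 semitones, and G#2 to G#3 is exactly 12 semitones — so this is a perfect octave.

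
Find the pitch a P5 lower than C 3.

Counting five letter names down from C lands on F.
A perfect fifth is 7 semitones; 7 semitones down from C3 gives F2.

F 2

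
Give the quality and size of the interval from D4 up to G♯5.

augmented 11th

D to G spans four letter names (D-E-F-G), plus an octave: an eleventh.
D4 to G#5 spans 18 semitones — one semitone wider than the perfect eleventh (17) — giving an augmented eleventh.
(Equivalently, a compound augmented fourth: an augmented fourth plus an octave.)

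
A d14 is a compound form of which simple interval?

Each octave removed subtracts seven from the number: 14 − 7 = 7.
Quality carries through unchanged, so the simple form is a diminished seventh.

d7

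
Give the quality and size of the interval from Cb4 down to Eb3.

Descending from Cb4 to Eb3 is the same interval as ascending Eb3 to Cb4.
E to C spans six letter names (E-F-G-A-B-C): a sixth.
Eb3 to Cb4 is 8 semitones, a half step short of the major sixth (9), so this is minor.

minor sixth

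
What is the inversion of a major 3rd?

minor 6th

Inverted interval numbers add to nine, so a third pairs with a sixth (3 + 6 = 9).
The quality also flips — major becomes minor — giving a minor sixth.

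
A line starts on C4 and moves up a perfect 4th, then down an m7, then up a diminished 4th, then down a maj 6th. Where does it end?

Ebb3

Up a perfect fourth from C4: F4 (5 semitones up).
Down a minor seventh from F4: G3 (10 semitones down).
A diminished fourth up from G3 is Cb4.
A major sixth down from Cb4 is Ebb3.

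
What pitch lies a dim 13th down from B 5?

Six letters down from B (plus an octave) reaches D.
A diminished thirteenth spans 19 semitones, so from B5 the target pitch is D##4.

D-double-sharp 4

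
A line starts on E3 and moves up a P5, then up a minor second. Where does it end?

C4

Up a perfect fifth from E3: B3 (7 semitones up).
Up a minor second from B3: C4 (1 semitone up).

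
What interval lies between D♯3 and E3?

D to E spans two letter names (D-E): a second.
At 1 semitone, D#3→E3 falls one short of a major second: minor.

minor 2nd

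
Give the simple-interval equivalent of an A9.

Subtracting seven from the interval number removes an octave: 9 − 7 = 2.
Quality carries through unchanged, so the simple form is an augmented second.

augmented second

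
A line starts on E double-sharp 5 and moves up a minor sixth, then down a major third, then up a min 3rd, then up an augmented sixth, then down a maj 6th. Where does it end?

E##5 up a minor sixth → C##6 (8 semitones).
Down a major third from C##6: A#5 (4 semitones down).
Up a minor third from A#5: C#6 (3 semitones up).
An augmented sixth up from C#6 is A##6.
A##6 down a major sixth → C##6 (9 semitones).

C double-sharp 6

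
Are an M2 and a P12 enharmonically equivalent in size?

A major second is 2 semitones but a perfect twelfth is 19 semitones — different sizes.

No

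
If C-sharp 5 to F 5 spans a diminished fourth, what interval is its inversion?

Inverted interval numbers add to nine, so a fourth pairs with a fifth (4 + 5 = 9).
And diminished becomes augmented under inversion, so we get an augmented fifth.

augmented fifth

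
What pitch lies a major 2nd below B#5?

The second takes the letter from B down to A.
Moving 2 semitones down from B#5 (the size of a major second) reaches A#5.

A#5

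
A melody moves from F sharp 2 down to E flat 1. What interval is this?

A9

Descending from F#2 to Eb1 is the same interval as ascending Eb1 to F#2.
E to F spans two letter names (E-F), plus an octave: a ninth.
Eb1 to F#2 spans 15 semitones — one semitone wider than the major ninth (14) — giving an augmented ninth.
(Equivalently, a compound augmented second: an augmented second plus an octave.)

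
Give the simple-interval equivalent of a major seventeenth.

M3

Each octave removed subtracts seven from the number: 17 − 14 = 3.
So a major seventeenth is 2 octaves plus a major third. The quality is unchanged.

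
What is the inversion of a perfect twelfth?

First reduce the compound perfect twelfth to its simple form, a perfect fifth.
Inverted interval numbers add to nine, so a fifth pairs with a fourth (5 + 4 = 9).
Quality inverts too: perfect stays perfect. That makes the inversion a perfect fourth.

perfect 4th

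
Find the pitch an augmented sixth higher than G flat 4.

The sixth takes the letter from G up to E.
An augmented sixth spans 10 semitones, so from Gb4 the target pitch is E5.

E 5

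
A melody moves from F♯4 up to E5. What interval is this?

F to E spans seven letter names (F-G-A-B-C-D-E): a seventh.
F#4 to E5 is 10 semitones, a half step short of the major seventh (11), so this is minor.

m7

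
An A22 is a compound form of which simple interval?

Take out 2 octaves (14 from the number): 22 − 14 = 8.
That makes an augmented twenty-second a compound augmented octave — 2 octaves plus an augmented octave.

augmented 8th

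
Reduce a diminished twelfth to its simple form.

Each octave removed subtracts seven from the number: 12 − 7 = 5.
That makes a diminished twelfth a compound diminished fifth — an octave plus a diminished fifth.

d5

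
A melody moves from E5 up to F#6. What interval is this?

major ninth

E to F spans two letter names (E-F), plus an octave, so the interval is some kind of ninth.
The major ninth spans 14 semitones, and E5 to F#6 is exactly 14 semitones — so this is a major ninth.
(Equivalently, a compound major second: a major second plus an octave.)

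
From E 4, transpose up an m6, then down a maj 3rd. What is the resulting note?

A minor sixth up from E4 is C5.
Down a major third from C5: Ab4 (4 semitones down).

A flat 4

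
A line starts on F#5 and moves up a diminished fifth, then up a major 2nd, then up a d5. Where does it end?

A diminished fifth up from F#5 is C6.
A major second up from C6 is D6.
Up a diminished fifth from D6: Ab6 (6 semitones up).

Ab6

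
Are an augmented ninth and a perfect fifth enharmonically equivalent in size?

No

An augmented ninth is 15 semitones but a perfect fifth is 7 semitones — different sizes.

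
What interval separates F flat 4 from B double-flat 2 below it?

P12

Descending from Fb4 to Bbb2 is the same interval as ascending Bbb2 to Fb4.
B to F spans five letter names (B-C-D-E-F), plus an octave: a twelfth.
The perfect twelfth spans 19 semitones, and Bbb2 to Fb4 is exactly 19 semitones — so this is a perfect twelfth.
(Equivalently, a compound perfect fifth: a perfect fifth plus an octave.)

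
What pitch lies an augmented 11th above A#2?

Four letters up from A (plus an octave) reaches D.
An augmented eleventh is 18 semitones; 18 semitones up from A#2 gives D##4.

D##4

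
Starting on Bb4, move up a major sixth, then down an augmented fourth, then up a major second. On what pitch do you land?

Up a major sixth from Bb4: G5 (9 semitones up).
An augmented fourth down from G5 is Db5.
Db5 up a major second → Eb5 (2 semitones).

Eb5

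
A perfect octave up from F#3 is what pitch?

F#4

The letter stays F (same as the start), shifted an octave up.
A perfect octave is 12 semitones; 12 semitones up from F#3 gives F#4.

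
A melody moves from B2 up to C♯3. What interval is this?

major 2nd

B to C spans two letter names (B-C): a second.
Counting semitones, B2→C#3 is 2, which is the major second.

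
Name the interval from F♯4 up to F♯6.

F to F is the same letter name, plus 2 octaves, so the interval is some kind of fifteenth.
F#4 to F#6 is 24 semitones, matching the perfect fifteenth exactly, so the quality is perfect.
(Equivalently, a compound perfect octave: a perfect octave plus an octave.)

P15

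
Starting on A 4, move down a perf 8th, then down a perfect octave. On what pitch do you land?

A perfect octave down from A4 is A3.
Down a perfect octave from A3: A2 (12 semitones down).

A 2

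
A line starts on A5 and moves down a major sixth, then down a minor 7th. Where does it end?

Down a major sixth from A5: C5 (9 semitones down).
A minor seventh down from C5 is D4.

D4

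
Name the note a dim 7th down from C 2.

D-sharp 1

The seventh takes the letter from C down to D.
Moving 9 semitones down from C2 (the size of a diminished seventh) reaches D#1.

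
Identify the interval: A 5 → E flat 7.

A to E spans five letter names (A-B-C-D-E), plus an octave, so the interval is some kind of twelfth.
The perfect twelfth is 19 semitones; here we have 18, one semitone narrower: diminished.
(Equivalently, a compound diminished fifth: a diminished fifth plus an octave.)

d12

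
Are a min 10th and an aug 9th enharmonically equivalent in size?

Yes

A minor tenth spans 15 semitones, and an augmented ninth also spans 15 semitones — they're enharmonic.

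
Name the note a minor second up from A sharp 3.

The second takes the letter from A up to B.
Moving 1 semitone up from A#3 (the size of a minor second) reaches B3.

B 3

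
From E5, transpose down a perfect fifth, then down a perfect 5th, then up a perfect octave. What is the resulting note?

Down a perfect fifth from E5: A4 (7 semitones down).
A perfect fifth down from A4 is D4.
Up a perfect octave from D4: D5 (12 semitones up).

D5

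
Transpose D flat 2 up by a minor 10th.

F flat 3

Three letters up from D (plus an octave) reaches F.
Moving 15 semitones up from Db2 (the size of a minor tenth) reaches Fb3.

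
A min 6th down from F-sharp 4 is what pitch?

The sixth takes the letter from F down to A.
A minor sixth spans 8 semitones, so from F#4 the target pitch is A#3.

A-sharp 3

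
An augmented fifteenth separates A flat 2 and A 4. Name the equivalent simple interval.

Each octave removed subtracts seven from the number: 15 − 7 = 8.
So an augmented fifteenth is an octave plus an augmented octave. The quality is unchanged.

A8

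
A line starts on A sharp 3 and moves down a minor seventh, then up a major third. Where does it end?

A minor seventh down from A#3 is B#2.
A major third up from B#2 is D##3.

D double-sharp 3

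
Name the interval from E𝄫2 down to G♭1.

Descending from Ebb2 to Gb1 is the same interval as ascending Gb1 to Ebb2.
G to E spans six letter names (G-A-B-C-D-E) — that makes it a sixth of some quality.
Gb1 to Ebb2 is 8 semitones, a half step short of the major sixth (9), so this is minor.

minor 6th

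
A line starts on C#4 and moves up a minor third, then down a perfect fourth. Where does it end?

C#4 up a minor third → E4 (3 semitones).
A perfect fourth down from E4 is B3.

B3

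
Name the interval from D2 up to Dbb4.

doubly diminished fifteenth

D to D is the same letter name, plus 2 octaves: a fifteenth.
D2 to Dbb4 spans 22 semitones — two semitones narrower than the perfect fifteenth (24) — giving a doubly diminished fifteenth.
(Equivalently, a compound doubly diminished octave: a doubly diminished octave plus an octave.)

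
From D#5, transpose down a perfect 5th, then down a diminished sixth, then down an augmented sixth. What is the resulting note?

A perfect fifth down from D#5 is G#4.
Down a diminished sixth from G#4: B##3 (7 semitones down).
Down an augmented sixth from B##3: D#3 (10 semitones down).

D#3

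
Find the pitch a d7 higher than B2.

Ab3

Seven letter names up from B: A.
A diminished seventh is 9 semitones; 9 semitones up from B2 gives Ab3.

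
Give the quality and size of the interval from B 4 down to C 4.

M7

Descending from B4 to C4 is the same interval as ascending C4 to B4.
C to B spans seven letter names (C-D-E-F-G-A-B), so the interval is some kind of seventh.
C4 to B4 is 11 semitones, matching the major seventh exactly, so the quality is major.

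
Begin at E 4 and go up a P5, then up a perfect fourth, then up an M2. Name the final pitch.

F sharp 5

A perfect fifth up from E4 is B4.
B4 up a perfect fourth → E5 (5 semitones).
E5 up a major second → F#5 (2 semitones).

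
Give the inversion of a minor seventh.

Interval numbers invert to sum to nine: 7 + 2 = 9, so a seventh inverts to a second.
And minor becomes major under inversion, so we get a major second.

major second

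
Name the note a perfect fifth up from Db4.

Ab4

The fifth takes the letter from D up to A.
Moving 7 semitones up from Db4 (the size of a perfect fifth) reaches Ab4.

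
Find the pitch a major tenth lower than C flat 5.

Counting three letter names plus an octave down from C lands on A.
A major tenth is 16 semitones; 16 semitones down from Cb5 gives Abb3.

A double-flat 3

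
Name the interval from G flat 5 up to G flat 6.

perfect octave

G to G is the same letter name, plus an octave — that makes it an octave of some quality.
The perfect octave spans 12 semitones, and Gb5 to Gb6 is exactly 12 semitones — so this is a perfect octave.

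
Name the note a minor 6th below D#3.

Six letter names down from D: F.
Moving 8 semitones down from D#3 (the size of a minor sixth) reaches F##2.

F##2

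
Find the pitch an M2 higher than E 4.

The second takes the letter from E up to F.
Moving 2 semitones up from E4 (the size of a major second) reaches F#4.

F-sharp 4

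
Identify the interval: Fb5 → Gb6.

F to G spans two letter names (F-G), plus an octave: a ninth.
Counting semitones, Fb5→Gb6 is 14, which is the major ninth.
(Equivalently, a compound major second: a major second plus an octave.)

major 9th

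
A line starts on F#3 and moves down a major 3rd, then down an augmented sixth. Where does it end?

A major third down from F#3 is D3.
An augmented sixth down from D3 is Fb2.

Fb2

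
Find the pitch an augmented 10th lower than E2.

The tenth's letter: E down three letter names plus an octave → C.
An augmented tenth spans 17 semitones, so from E2 the target pitch is Cb1.

Cb1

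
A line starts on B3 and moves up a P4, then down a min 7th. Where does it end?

F#3

B3 up a perfect fourth → E4 (5 semitones).
A minor seventh down from E4 is F#3.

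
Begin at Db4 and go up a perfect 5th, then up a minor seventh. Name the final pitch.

Gb5

A perfect fifth up from Db4 is Ab4.
A minor seventh up from Ab4 is Gb5.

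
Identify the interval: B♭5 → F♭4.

augmented eleventh

Descending from Bb5 to Fb4 is the same interval as ascending Fb4 to Bb5.
F to B spans four letter names (F-G-A-B), plus an octave, so the interval is some kind of eleventh.
Fb4 to Bb5 spans 18 semitones — one semitone wider than the perfect eleventh (17) — giving an augmented eleventh.
(Equivalently, a compound augmented fourth: an augmented fourth plus an octave.)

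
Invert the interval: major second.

Inverted interval numbers add to nine, so a second pairs with a seventh (2 + 7 = 9).
The quality also flips — major becomes minor — giving a minor seventh.

minor seventh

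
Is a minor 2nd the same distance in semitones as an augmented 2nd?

No

1 semitone (minor second) vs 3 semitones (augmented second): not equal.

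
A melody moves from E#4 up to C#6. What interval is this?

minor thirteenth

E to C spans six letter names (E-F-G-A-B-C), plus an octave: a thirteenth.
E#4 to C#6 is 20 semitones, a half step short of the major thirteenth (21), so this is minor.
(Equivalently, a compound minor sixth: a minor sixth plus an octave.)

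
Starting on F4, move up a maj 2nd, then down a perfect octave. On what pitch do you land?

A major second up from F4 is G4.
Down a perfect octave from G4: G3 (12 semitones down).

G3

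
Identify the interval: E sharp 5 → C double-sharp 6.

E to C spans six letter names (E-F-G-A-B-C): a sixth.
Counting semitones, E#5→C##6 is 9, which is the major sixth.

major 6th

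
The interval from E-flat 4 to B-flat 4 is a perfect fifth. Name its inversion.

Interval numbers invert to sum to nine: 5 + 4 = 9, so a fifth inverts to a fourth.
The quality also flips — perfect stays perfect — giving a perfect fourth.

perfect fourth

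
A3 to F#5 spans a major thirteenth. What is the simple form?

M6

Take out an octave (7 from the number): 13 − 7 = 6.
That makes a major thirteenth a compound major sixth — an octave plus a major sixth.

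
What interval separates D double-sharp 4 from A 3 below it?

doubly augmented fourth

Descending from D##4 to A3 is the same interval as ascending A3 to D##4.
A to D spans four letter names (A-B-C-D), so the interval is some kind of fourth.
The perfect fourth is 5 semitones; here we have 7, two semitones wider: doubly augmented.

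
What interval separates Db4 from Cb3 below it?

Descending from Db4 to Cb3 is the same interval as ascending Cb3 to Db4.
C to D spans two letter names (C-D), plus an octave: a ninth.
Cb3 to Db4 is 14 semitones, matching the major ninth exactly, so the quality is major.
(Equivalently, a compound major second: a major second plus an octave.)

major ninth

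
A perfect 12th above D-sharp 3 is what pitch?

The twelfth's letter: D up five letter names plus an octave → A.
A perfect twelfth is 19 semitones; 19 semitones up from D#3 gives A#4.

A-sharp 4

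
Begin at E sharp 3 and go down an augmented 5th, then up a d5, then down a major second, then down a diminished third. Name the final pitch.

B 2

Down an augmented fifth from E#3: A2 (8 semitones down).
A2 up a diminished fifth → Eb3 (6 semitones).
Eb3 down a major second → Db3 (2 semitones).
Db3 down a diminished third → B2 (2 semitones).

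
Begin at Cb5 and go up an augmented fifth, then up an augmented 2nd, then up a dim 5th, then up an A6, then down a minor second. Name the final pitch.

Cb5 up an augmented fifth → G5 (8 semitones).
Up an augmented second from G5: A#5 (3 semitones up).
A#5 up a diminished fifth → E6 (6 semitones).
An augmented sixth up from E6 is C##7.
C##7 down a minor second → B##6 (1 semitone).

B##6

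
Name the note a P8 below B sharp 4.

B sharp 3

For an octave the letter name doesn't change: still B, an octave down.
A perfect octave spans 12 semitones, so from B#4 the target pitch is B#3.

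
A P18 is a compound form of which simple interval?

perfect 4th

Subtracting seven from the interval number removes an octave: 18 − 14 = 4.
That makes a perfect eighteenth a compound perfect fourth — 2 octaves plus a perfect fourth.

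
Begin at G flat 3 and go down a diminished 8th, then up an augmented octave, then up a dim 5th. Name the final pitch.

A diminished octave down from Gb3 is G2.
An augmented octave up from G2 is G#3.
G#3 up a diminished fifth → D4 (6 semitones).

D 4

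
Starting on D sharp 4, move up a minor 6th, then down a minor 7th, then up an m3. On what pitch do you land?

D#4 up a minor sixth → B4 (8 semitones).
B4 down a minor seventh → C#4 (10 semitones).
Up a minor third from C#4: E4 (3 semitones up).

E 4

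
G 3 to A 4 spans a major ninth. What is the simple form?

major second

Subtracting seven from the interval number removes an octave: 9 − 7 = 2.
That makes a major ninth a compound major second — an octave plus a major second.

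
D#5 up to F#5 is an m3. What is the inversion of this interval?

major 6th

Inverted interval numbers add to nine, so a third pairs with a sixth (3 + 6 = 9).
Quality inverts too: minor becomes major. That makes the inversion a major sixth.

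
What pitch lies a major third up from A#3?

C##4

Three letter names up from A: C.
Moving 4 semitones up from A#3 (the size of a major third) reaches C##4.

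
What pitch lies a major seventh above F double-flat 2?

E double-flat 3

Counting seven letter names up from F lands on E.
Moving 11 semitones up from Fbb2 (the size of a major seventh) reaches Ebb3.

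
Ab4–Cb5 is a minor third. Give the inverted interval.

The rule of nine gives the new number: 9 − 3 = 6, so a third becomes a sixth.
Quality inverts too: minor becomes major. That makes the inversion a major sixth.

major sixth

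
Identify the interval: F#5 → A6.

m10

F to A spans three letter names (F-G-A), plus an octave, so the interval is some kind of tenth.
At 15 semitones, F#5→A6 falls one short of a major tenth: minor.
(Equivalently, a compound minor third: a minor third plus an octave.)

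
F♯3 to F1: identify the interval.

augmented 15th

Descending from F#3 to F1 is the same interval as ascending F1 to F#3.
F to F is the same letter name, plus 2 octaves, so the interval is some kind of fifteenth.
A perfect fifteenth would be 24 semitones; F1 to F#3 is 25, one semitone wider, so the interval is augmented.
(Equivalently, a compound augmented octave: an augmented octave plus an octave.)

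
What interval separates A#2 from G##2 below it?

m2

Descending from A#2 to G##2 is the same interval as ascending G##2 to A#2.
G to A spans two letter names (G-A) — that makes it a second of some quality.
At 1 semitone, G##2→A#2 falls one short of a major second: minor.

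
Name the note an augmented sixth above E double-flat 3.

Counting six letter names up from E lands on C.
Moving 10 semitones up from Ebb3 (the size of an augmented sixth) reaches C4.

C 4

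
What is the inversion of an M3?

minor sixth

Interval numbers invert to sum to nine: 3 + 6 = 9, so a third inverts to a sixth.
Quality inverts too: major becomes minor. That makes the inversion a minor sixth.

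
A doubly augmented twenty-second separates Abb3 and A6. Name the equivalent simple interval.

AA8

Take out 2 octaves (14 from the number): 22 − 14 = 8.
So a doubly augmented twenty-second is 2 octaves plus a doubly augmented octave. The quality is unchanged.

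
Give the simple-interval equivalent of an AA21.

doubly augmented seventh

Subtracting seven from the interval number removes an octave: 21 − 14 = 7.
That makes a doubly augmented twenty-first a compound doubly augmented seventh — 2 octaves plus a doubly augmented seventh.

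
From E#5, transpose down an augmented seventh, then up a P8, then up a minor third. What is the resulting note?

Ab5

Down an augmented seventh from E#5: F4 (12 semitones down).
F4 up a perfect octave → F5 (12 semitones).
Up a minor third from F5: Ab5 (3 semitones up).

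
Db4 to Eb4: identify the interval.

M2

D to E spans two letter names (D-E) — that makes it a second of some quality.
Db4 to Eb4 is 2 semitones, matching the major second exactly, so the quality is major.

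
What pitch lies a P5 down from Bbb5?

Ebb5

Counting five letter names down from B lands on E.
A perfect fifth spans 7 semitones, so from Bbb5 the target pitch is Ebb5.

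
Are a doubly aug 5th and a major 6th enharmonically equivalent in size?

Yes

A doubly augmented fifth = 9 semitones = a major sixth; enharmonically equal.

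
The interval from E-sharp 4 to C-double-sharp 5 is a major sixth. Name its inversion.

minor third

Inverted interval numbers add to nine, so a sixth pairs with a third (6 + 3 = 9).
Quality inverts too: major becomes minor. That makes the inversion a minor third.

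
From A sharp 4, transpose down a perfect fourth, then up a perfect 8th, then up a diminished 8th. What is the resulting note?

A#4 down a perfect fourth → E#4 (5 semitones).
Up a perfect octave from E#4: E#5 (12 semitones up).
A diminished octave up from E#5 is E6.

E 6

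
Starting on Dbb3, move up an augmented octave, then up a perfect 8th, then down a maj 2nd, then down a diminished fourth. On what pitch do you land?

An augmented octave up from Dbb3 is Db4.
Db4 up a perfect octave → Db5 (12 semitones).
Db5 down a major second → Cb5 (2 semitones).
Cb5 down a diminished fourth → G4 (4 semitones).

G4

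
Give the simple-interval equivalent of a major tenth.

Each octave removed subtracts seven from the number: 10 − 7 = 3.
Quality carries through unchanged, so the simple form is a major third.

M3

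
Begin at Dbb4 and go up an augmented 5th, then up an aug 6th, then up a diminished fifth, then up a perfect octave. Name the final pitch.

C7

An augmented fifth up from Dbb4 is Ab4.
Ab4 up an augmented sixth → F#5 (10 semitones).
F#5 up a diminished fifth → C6 (6 semitones).
Up a perfect octave from C6: C7 (12 semitones up).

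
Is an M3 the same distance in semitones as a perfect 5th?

No

4 semitones (major third) vs 7 semitones (perfect fifth): not equal.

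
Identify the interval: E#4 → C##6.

major thirteenth

E to C spans six letter names (E-F-G-A-B-C), plus an octave: a thirteenth.
E#4 to C##6 is 21 semitones, matching the major thirteenth exactly, so the quality is major.
(Equivalently, a compound major sixth: a major sixth plus an octave.)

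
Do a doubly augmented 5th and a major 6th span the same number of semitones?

Yes

Both span 9 semitones: a doubly augmented fifth and a major sixth are the same chromatic distance.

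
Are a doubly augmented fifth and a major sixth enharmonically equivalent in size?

Yes

A doubly augmented fifth = 9 semitones = a major sixth; enharmonically equal.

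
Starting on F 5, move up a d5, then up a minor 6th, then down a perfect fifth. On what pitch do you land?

D double-flat 6

Up a diminished fifth from F5: Cb6 (6 semitones up).
A minor sixth up from Cb6 is Abb6.
A perfect fifth down from Abb6 is Dbb6.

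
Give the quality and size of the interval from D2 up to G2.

perfect 4th

D to G spans four letter names (D-E-F-G), so the interval is some kind of fourth.
D2 to G2 is 5 semitones, matching the perfect fourth exactly, so the quality is perfect.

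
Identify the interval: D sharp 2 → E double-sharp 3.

D to E spans two letter names (D-E), plus an octave, so the interval is some kind of ninth.
A major ninth would be 14 semitones; D#2 to E##3 is 15, one semitone wider, so the interval is augmented.
(Equivalently, a compound augmented second: an augmented second plus an octave.)

augmented 9th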